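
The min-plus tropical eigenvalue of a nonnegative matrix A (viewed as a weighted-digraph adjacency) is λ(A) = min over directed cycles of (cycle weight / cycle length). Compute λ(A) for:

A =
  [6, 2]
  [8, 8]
λ(A) = 5

Enumerate directed cycles and compute their means (weight / length). Sample:
  cycle 0 → 0: weight = 6, length = 1, mean = 6/1 ≈ 6.000
  cycle 1 → 1: weight = 8, length = 1, mean = 8/1 ≈ 8.000
  cycle 0 → 1 → 0: weight = 10, length = 2, mean = 10/2 ≈ 5.000
  cycle 1 → 0 → 1: weight = 10, length = 2, mean = 10/2 ≈ 5.000
Minimum mean = 5.000, attained e.g. along the cycle 0 → 1 → 0 with weight 10 and length 2. So λ(A) = 10/2 = 5.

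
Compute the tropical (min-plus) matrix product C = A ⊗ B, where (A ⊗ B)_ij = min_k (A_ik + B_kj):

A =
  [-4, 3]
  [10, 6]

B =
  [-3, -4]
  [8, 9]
A ⊗ B =
  [-7, -8]
  [7, 6]

Apply the min-plus product entry-by-entry:
  C[0][0] = min over k of (A[0][0] + B[0][0] = -4 + -3 = -7, A[0][1] + B[1][0] = 3 + 8 = 11) = -7 (attained at k = 0)
  C[0][1] = min over k of (A[0][0] + B[0][1] = -4 + -4 = -8, A[0][1] + B[1][1] = 3 + 9 = 12) = -8 (attained at k = 0)
  C[1][0] = min over k of (A[1][0] + B[0][0] = 10 + -3 = 7, A[1][1] + B[1][0] = 6 + 8 = 14) = 7 (attained at k = 0)
  C[1][1] = min over k of (A[1][0] + B[0][1] = 10 + -4 = 6, A[1][1] + B[1][1] = 6 + 9 = 15) = 6 (attained at k = 0)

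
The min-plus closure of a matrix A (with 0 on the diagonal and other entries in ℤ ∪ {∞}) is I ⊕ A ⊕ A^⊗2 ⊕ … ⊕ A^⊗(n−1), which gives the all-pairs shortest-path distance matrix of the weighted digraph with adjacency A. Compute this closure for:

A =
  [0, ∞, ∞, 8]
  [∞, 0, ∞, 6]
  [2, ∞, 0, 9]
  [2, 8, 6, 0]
Closure =
  [0, 16, 14, 8]
  [8, 0, 12, 6]
  [2, 17, 0, 9]
  [2, 8, 6, 0]

This is the Floyd-Warshall all-pairs shortest-path computation. For each intermediate vertex k = 0, 1, …, 3, update dist[i][j] ← min(dist[i][j], dist[i][k] + dist[k][j]). The final matrix gives, for each (i, j), the minimum total weight of any directed path from i to j (possibly empty when i = j).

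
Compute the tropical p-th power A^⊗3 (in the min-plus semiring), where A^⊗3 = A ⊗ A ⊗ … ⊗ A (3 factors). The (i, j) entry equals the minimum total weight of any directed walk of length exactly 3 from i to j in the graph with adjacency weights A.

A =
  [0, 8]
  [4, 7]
A^⊗3 =
  [0, 8]
  [4, 12]

Each entry (A^⊗3)_ij equals the minimum over all length-3 walks i = v_0 → v_1 → … → v_3 = j of Σ_t A[v_t][v_{t+1}]. For example, for (i, j) = (0, 1) we minimise over 4 possible intermediate vertex sequences; the minimum is 8, attained along the walk 0 → 0 → 0 → 1.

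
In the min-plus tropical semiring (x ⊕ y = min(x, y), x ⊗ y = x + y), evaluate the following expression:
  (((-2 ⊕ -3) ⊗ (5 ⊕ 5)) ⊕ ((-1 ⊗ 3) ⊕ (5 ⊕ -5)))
(((-2 ⊕ -3) ⊗ (5 ⊕ 5)) ⊕ ((-1 ⊗ 3) ⊕ (5 ⊕ -5))) = -5

Expand innermost to outermost. Recall ⊕ takes the minimum of its arguments and ⊗ takes their sum. Working out the expression (((-2 ⊕ -3) ⊗ (5 ⊕ 5)) ⊕ ((-1 ⊗ 3) ⊕ (5 ⊕ -5))) gives -5.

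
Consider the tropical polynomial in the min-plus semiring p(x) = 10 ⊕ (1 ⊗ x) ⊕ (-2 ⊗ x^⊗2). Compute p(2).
p(2) = 2

A tropical monomial a ⊗ x^⊗i evaluates to a + i · x. Evaluating each term at x = 2:
  Term 0 contributes 10 + 0 · 2 = 10
  Term 1 contributes 1 + 1 · 2 = 3
  Term 2 contributes -2 + 2 · 2 = 2
p(2) = ⊕ of these = min[10, 3, 2] = 2.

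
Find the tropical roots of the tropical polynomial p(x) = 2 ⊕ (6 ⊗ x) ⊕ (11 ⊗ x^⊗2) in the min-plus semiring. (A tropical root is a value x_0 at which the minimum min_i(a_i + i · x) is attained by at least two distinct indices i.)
Roots: {-5, -4}

Each tropical root is a break point of the lower envelope of the lines y = a_i + i · x (there are 3 lines, with slopes 0, 1, ..., 2). Only the lines that attain the minimum somewhere contribute to roots; other lines are dominated. Here the surviving (envelope) indices are i = 2, i = 1, i = 0.
Intersections between consecutive envelope lines give the roots: for adjacent envelope indices i < j the intersection is x = (a_i − a_j) / (j − i). Reading off the sorted break points: {-5, -4}.
Verification: at each break x_0, at least two indices attain the minimum of min_i(a_i + i · x_0).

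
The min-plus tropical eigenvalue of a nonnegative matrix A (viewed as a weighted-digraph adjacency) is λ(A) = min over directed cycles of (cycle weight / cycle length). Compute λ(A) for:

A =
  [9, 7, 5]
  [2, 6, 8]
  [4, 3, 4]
λ(A) = 10/3

Enumerate directed cycles and compute their means (weight / length). Sample:
  cycle 0 → 0: weight = 9, length = 1, mean = 9/1 ≈ 9.000
  cycle 1 → 1: weight = 6, length = 1, mean = 6/1 ≈ 6.000
  cycle 2 → 2: weight = 4, length = 1, mean = 4/1 ≈ 4.000
  cycle 0 → 1 → 0: weight = 9, length = 2, mean = 9/2 ≈ 4.500
  cycle 0 → 2 → 0: weight = 9, length = 2, mean = 9/2 ≈ 4.500
  cycle 1 → 0 → 1: weight = 9, length = 2, mean = 9/2 ≈ 4.500
Minimum mean = 3.333, attained e.g. along the cycle 0 → 2 → 1 → 0 with weight 10 and length 3. So λ(A) = 10/3 = 10/3.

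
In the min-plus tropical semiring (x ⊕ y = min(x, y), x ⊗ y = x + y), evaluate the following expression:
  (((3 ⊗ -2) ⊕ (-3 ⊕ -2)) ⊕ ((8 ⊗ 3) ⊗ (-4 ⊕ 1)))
(((3 ⊗ -2) ⊕ (-3 ⊕ -2)) ⊕ ((8 ⊗ 3) ⊗ (-4 ⊕ 1))) = -3

Expand innermost to outermost. Recall ⊕ takes the minimum of its arguments and ⊗ takes their sum. Working out the expression (((3 ⊗ -2) ⊕ (-3 ⊕ -2)) ⊕ ((8 ⊗ 3) ⊗ (-4 ⊕ 1))) gives -3.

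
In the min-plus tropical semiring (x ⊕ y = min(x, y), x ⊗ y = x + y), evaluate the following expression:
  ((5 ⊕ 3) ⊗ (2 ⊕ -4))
((5 ⊕ 3) ⊗ (2 ⊕ -4)) = -1

Expand innermost to outermost. Recall ⊕ takes the minimum of its arguments and ⊗ takes their sum. Working out the expression ((5 ⊕ 3) ⊗ (2 ⊕ -4)) gives -1.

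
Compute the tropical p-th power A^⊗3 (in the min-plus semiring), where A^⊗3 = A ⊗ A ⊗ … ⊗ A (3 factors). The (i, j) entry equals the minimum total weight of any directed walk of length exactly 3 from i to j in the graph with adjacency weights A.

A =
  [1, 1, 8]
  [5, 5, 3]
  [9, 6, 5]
A^⊗3 =
  [3, 3, 5]
  [7, 7, 9]
  [11, 11, 13]

Each entry (A^⊗3)_ij equals the minimum over all length-3 walks i = v_0 → v_1 → … → v_3 = j of Σ_t A[v_t][v_{t+1}]. For example, for (i, j) = (0, 2) we minimise over 9 possible intermediate vertex sequences; the minimum is 5, attained along the walk 0 → 0 → 1 → 2.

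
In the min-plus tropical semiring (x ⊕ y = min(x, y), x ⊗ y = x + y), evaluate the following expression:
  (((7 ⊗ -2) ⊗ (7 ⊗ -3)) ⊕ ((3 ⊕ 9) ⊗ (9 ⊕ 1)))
(((7 ⊗ -2) ⊗ (7 ⊗ -3)) ⊕ ((3 ⊕ 9) ⊗ (9 ⊕ 1))) = 4

Expand innermost to outermost. Recall ⊕ takes the minimum of its arguments and ⊗ takes their sum. Working out the expression (((7 ⊗ -2) ⊗ (7 ⊗ -3)) ⊕ ((3 ⊕ 9) ⊗ (9 ⊕ 1))) gives 4.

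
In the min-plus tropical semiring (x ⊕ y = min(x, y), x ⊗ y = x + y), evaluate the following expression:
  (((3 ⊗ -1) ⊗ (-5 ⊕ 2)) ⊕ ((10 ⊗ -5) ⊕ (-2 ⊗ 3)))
(((3 ⊗ -1) ⊗ (-5 ⊕ 2)) ⊕ ((10 ⊗ -5) ⊕ (-2 ⊗ 3))) = -3

Expand innermost to outermost. Recall ⊕ takes the minimum of its arguments and ⊗ takes their sum. Working out the expression (((3 ⊗ -1) ⊗ (-5 ⊕ 2)) ⊕ ((10 ⊗ -5) ⊕ (-2 ⊗ 3))) gives -3.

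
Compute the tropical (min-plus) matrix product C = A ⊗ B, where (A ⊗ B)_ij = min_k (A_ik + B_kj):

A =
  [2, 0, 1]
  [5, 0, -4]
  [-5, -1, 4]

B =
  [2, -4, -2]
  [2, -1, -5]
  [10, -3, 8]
A ⊗ B =
  [2, -2, -5]
  [2, -7, -5]
  [-3, -9, -7]

Apply the min-plus product entry-by-entry:
  C[0][0] = min over k of (A[0][0] + B[0][0] = 2 + 2 = 4, A[0][1] + B[1][0] = 0 + 2 = 2, A[0][2] + B[2][0] = 1 + 10 = 11) = 2 (attained at k = 1)
  C[0][1] = min over k of (A[0][0] + B[0][1] = 2 + -4 = -2, A[0][1] + B[1][1] = 0 + -1 = -1, A[0][2] + B[2][1] = 1 + -3 = -2) = -2 (attained at k = 0)
  C[0][2] = min over k of (A[0][0] + B[0][2] = 2 + -2 = 0, A[0][1] + B[1][2] = 0 + -5 = -5, A[0][2] + B[2][2] = 1 + 8 = 9) = -5 (attained at k = 1)
  C[1][0] = min over k of (A[1][0] + B[0][0] = 5 + 2 = 7, A[1][1] + B[1][0] = 0 + 2 = 2, A[1][2] + B[2][0] = -4 + 10 = 6) = 2 (attained at k = 1)
  C[1][1] = min over k of (A[1][0] + B[0][1] = 5 + -4 = 1, A[1][1] + B[1][1] = 0 + -1 = -1, A[1][2] + B[2][1] = -4 + -3 = -7) = -7 (attained at k = 2)
  C[1][2] = min over k of (A[1][0] + B[0][2] = 5 + -2 = 3, A[1][1] + B[1][2] = 0 + -5 = -5, A[1][2] + B[2][2] = -4 + 8 = 4) = -5 (attained at k = 1)
  C[2][0] = min over k of (A[2][0] + B[0][0] = -5 + 2 = -3, A[2][1] + B[1][0] = -1 + 2 = 1, A[2][2] + B[2][0] = 4 + 10 = 14) = -3 (attained at k = 0)
  C[2][1] = min over k of (A[2][0] + B[0][1] = -5 + -4 = -9, A[2][1] + B[1][1] = -1 + -1 = -2, A[2][2] + B[2][1] = 4 + -3 = 1) = -9 (attained at k = 0)
  C[2][2] = min over k of (A[2][0] + B[0][2] = -5 + -2 = -7, A[2][1] + B[1][2] = -1 + -5 = -6, A[2][2] + B[2][2] = 4 + 8 = 12) = -7 (attained at k = 0)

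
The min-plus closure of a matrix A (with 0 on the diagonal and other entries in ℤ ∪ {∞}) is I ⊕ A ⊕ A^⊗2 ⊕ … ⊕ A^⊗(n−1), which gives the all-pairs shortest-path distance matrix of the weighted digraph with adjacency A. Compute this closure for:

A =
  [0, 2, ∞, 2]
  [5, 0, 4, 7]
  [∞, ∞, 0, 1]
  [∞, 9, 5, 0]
Closure =
  [0, 2, 6, 2]
  [5, 0, 4, 5]
  [15, 10, 0, 1]
  [14, 9, 5, 0]

This is the Floyd-Warshall all-pairs shortest-path computation. For each intermediate vertex k = 0, 1, …, 3, update dist[i][j] ← min(dist[i][j], dist[i][k] + dist[k][j]). The final matrix gives, for each (i, j), the minimum total weight of any directed path from i to j (possibly empty when i = j).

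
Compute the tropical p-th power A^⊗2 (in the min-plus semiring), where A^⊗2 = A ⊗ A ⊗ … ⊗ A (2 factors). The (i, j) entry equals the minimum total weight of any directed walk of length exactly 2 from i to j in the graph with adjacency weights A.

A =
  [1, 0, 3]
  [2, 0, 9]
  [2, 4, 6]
A^⊗2 =
  [2, 0, 4]
  [2, 0, 5]
  [3, 2, 5]

Each entry (A^⊗2)_ij equals the minimum over all length-2 walks i = v_0 → v_1 → … → v_2 = j of Σ_t A[v_t][v_{t+1}]. For example, for (i, j) = (0, 2) we minimise over 3 possible intermediate vertex sequences; the minimum is 4, attained along the walk 0 → 0 → 2.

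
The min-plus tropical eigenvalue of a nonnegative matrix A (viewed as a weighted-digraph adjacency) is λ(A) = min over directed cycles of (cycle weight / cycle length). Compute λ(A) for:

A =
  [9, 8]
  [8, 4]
λ(A) = 4

Enumerate directed cycles and compute their means (weight / length). Sample:
  cycle 0 → 0: weight = 9, length = 1, mean = 9/1 ≈ 9.000
  cycle 1 → 1: weight = 4, length = 1, mean = 4/1 ≈ 4.000
  cycle 0 → 1 → 0: weight = 16, length = 2, mean = 16/2 ≈ 8.000
  cycle 1 → 0 → 1: weight = 16, length = 2, mean = 16/2 ≈ 8.000
Minimum mean = 4.000, attained e.g. along the cycle 1 → 1 with weight 4 and length 1. So λ(A) = 4/1 = 4.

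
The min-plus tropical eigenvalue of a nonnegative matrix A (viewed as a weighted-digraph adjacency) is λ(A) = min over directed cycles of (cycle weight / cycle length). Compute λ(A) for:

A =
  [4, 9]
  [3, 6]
λ(A) = 4

Enumerate directed cycles and compute their means (weight / length). Sample:
  cycle 0 → 0: weight = 4, length = 1, mean = 4/1 ≈ 4.000
  cycle 1 → 1: weight = 6, length = 1, mean = 6/1 ≈ 6.000
  cycle 0 → 1 → 0: weight = 12, length = 2, mean = 12/2 ≈ 6.000
  cycle 1 → 0 → 1: weight = 12, length = 2, mean = 12/2 ≈ 6.000
Minimum mean = 4.000, attained e.g. along the cycle 0 → 0 with weight 4 and length 1. So λ(A) = 4/1 = 4.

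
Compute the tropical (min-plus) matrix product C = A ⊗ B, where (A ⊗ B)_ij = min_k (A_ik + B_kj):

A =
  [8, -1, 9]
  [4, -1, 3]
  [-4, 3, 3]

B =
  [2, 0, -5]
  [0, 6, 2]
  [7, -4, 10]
A ⊗ B =
  [-1, 5, 1]
  [-1, -1, -1]
  [-2, -4, -9]

Apply the min-plus product entry-by-entry:
  C[0][0] = min over k of (A[0][0] + B[0][0] = 8 + 2 = 10, A[0][1] + B[1][0] = -1 + 0 = -1, A[0][2] + B[2][0] = 9 + 7 = 16) = -1 (attained at k = 1)
  C[0][1] = min over k of (A[0][0] + B[0][1] = 8 + 0 = 8, A[0][1] + B[1][1] = -1 + 6 = 5, A[0][2] + B[2][1] = 9 + -4 = 5) = 5 (attained at k = 1)
  C[0][2] = min over k of (A[0][0] + B[0][2] = 8 + -5 = 3, A[0][1] + B[1][2] = -1 + 2 = 1, A[0][2] + B[2][2] = 9 + 10 = 19) = 1 (attained at k = 1)
  C[1][0] = min over k of (A[1][0] + B[0][0] = 4 + 2 = 6, A[1][1] + B[1][0] = -1 + 0 = -1, A[1][2] + B[2][0] = 3 + 7 = 10) = -1 (attained at k = 1)
  C[1][1] = min over k of (A[1][0] + B[0][1] = 4 + 0 = 4, A[1][1] + B[1][1] = -1 + 6 = 5, A[1][2] + B[2][1] = 3 + -4 = -1) = -1 (attained at k = 2)
  C[1][2] = min over k of (A[1][0] + B[0][2] = 4 + -5 = -1, A[1][1] + B[1][2] = -1 + 2 = 1, A[1][2] + B[2][2] = 3 + 10 = 13) = -1 (attained at k = 0)
  C[2][0] = min over k of (A[2][0] + B[0][0] = -4 + 2 = -2, A[2][1] + B[1][0] = 3 + 0 = 3, A[2][2] + B[2][0] = 3 + 7 = 10) = -2 (attained at k = 0)
  C[2][1] = min over k of (A[2][0] + B[0][1] = -4 + 0 = -4, A[2][1] + B[1][1] = 3 + 6 = 9, A[2][2] + B[2][1] = 3 + -4 = -1) = -4 (attained at k = 0)
  C[2][2] = min over k of (A[2][0] + B[0][2] = -4 + -5 = -9, A[2][1] + B[1][2] = 3 + 2 = 5, A[2][2] + B[2][2] = 3 + 10 = 13) = -9 (attained at k = 0)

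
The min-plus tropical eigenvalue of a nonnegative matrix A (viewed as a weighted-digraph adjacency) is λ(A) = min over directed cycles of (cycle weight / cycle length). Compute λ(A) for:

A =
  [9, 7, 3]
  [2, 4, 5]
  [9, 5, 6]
λ(A) = 10/3

Enumerate directed cycles and compute their means (weight / length). Sample:
  cycle 0 → 0: weight = 9, length = 1, mean = 9/1 ≈ 9.000
  cycle 1 → 1: weight = 4, length = 1, mean = 4/1 ≈ 4.000
  cycle 2 → 2: weight = 6, length = 1, mean = 6/1 ≈ 6.000
  cycle 0 → 1 → 0: weight = 9, length = 2, mean = 9/2 ≈ 4.500
  cycle 0 → 2 → 0: weight = 12, length = 2, mean = 12/2 ≈ 6.000
  cycle 1 → 0 → 1: weight = 9, length = 2, mean = 9/2 ≈ 4.500
Minimum mean = 3.333, attained e.g. along the cycle 0 → 2 → 1 → 0 with weight 10 and length 3. So λ(A) = 10/3 = 10/3.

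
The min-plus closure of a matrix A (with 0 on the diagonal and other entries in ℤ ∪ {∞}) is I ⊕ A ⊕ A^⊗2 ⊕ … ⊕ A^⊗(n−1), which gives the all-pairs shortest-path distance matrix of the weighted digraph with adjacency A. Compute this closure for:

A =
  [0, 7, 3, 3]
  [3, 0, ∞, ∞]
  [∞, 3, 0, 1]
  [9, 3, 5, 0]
Closure =
  [0, 6, 3, 3]
  [3, 0, 6, 6]
  [6, 3, 0, 1]
  [6, 3, 5, 0]

This is the Floyd-Warshall all-pairs shortest-path computation. For each intermediate vertex k = 0, 1, …, 3, update dist[i][j] ← min(dist[i][j], dist[i][k] + dist[k][j]). The final matrix gives, for each (i, j), the minimum total weight of any directed path from i to j (possibly empty when i = j).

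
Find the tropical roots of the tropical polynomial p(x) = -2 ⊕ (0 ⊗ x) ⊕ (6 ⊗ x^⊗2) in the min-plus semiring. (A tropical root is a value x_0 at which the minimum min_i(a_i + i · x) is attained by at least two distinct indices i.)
Roots: {-6, -2}

Each tropical root is a break point of the lower envelope of the lines y = a_i + i · x (there are 3 lines, with slopes 0, 1, ..., 2). Only the lines that attain the minimum somewhere contribute to roots; other lines are dominated. Here the surviving (envelope) indices are i = 2, i = 1, i = 0.
Intersections between consecutive envelope lines give the roots: for adjacent envelope indices i < j the intersection is x = (a_i − a_j) / (j − i). Reading off the sorted break points: {-6, -2}.
Verification: at each break x_0, at least two indices attain the minimum of min_i(a_i + i · x_0).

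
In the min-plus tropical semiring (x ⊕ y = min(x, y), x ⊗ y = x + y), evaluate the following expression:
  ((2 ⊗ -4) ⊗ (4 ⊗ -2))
((2 ⊗ -4) ⊗ (4 ⊗ -2)) = 0

Expand innermost to outermost. Recall ⊕ takes the minimum of its arguments and ⊗ takes their sum. Working out the expression ((2 ⊗ -4) ⊗ (4 ⊗ -2)) gives 0.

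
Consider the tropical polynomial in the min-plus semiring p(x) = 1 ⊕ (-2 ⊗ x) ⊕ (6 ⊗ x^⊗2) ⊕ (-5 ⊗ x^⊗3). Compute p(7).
p(7) = 1

A tropical monomial a ⊗ x^⊗i evaluates to a + i · x. Evaluating each term at x = 7:
  Term 0 contributes 1 + 0 · 7 = 1
  Term 1 contributes -2 + 1 · 7 = 5
  Term 2 contributes 6 + 2 · 7 = 20
  Term 3 contributes -5 + 3 · 7 = 16
p(7) = ⊕ of these = min[1, 5, 20, 16] = 1.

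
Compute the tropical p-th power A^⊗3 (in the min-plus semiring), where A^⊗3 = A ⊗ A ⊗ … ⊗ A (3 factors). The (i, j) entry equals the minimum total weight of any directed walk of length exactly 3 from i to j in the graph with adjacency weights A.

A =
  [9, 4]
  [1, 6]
A^⊗3 =
  [11, 9]
  [6, 11]

Each entry (A^⊗3)_ij equals the minimum over all length-3 walks i = v_0 → v_1 → … → v_3 = j of Σ_t A[v_t][v_{t+1}]. For example, for (i, j) = (0, 1) we minimise over 4 possible intermediate vertex sequences; the minimum is 9, attained along the walk 0 → 1 → 0 → 1.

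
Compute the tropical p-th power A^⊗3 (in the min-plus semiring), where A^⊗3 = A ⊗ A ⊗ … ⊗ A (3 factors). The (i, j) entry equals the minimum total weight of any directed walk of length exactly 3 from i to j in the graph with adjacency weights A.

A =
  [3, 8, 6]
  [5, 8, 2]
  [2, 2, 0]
A^⊗3 =
  [8, 8, 6]
  [4, 4, 2]
  [2, 2, 0]

Each entry (A^⊗3)_ij equals the minimum over all length-3 walks i = v_0 → v_1 → … → v_3 = j of Σ_t A[v_t][v_{t+1}]. For example, for (i, j) = (0, 2) we minimise over 9 possible intermediate vertex sequences; the minimum is 6, attained along the walk 0 → 2 → 2 → 2.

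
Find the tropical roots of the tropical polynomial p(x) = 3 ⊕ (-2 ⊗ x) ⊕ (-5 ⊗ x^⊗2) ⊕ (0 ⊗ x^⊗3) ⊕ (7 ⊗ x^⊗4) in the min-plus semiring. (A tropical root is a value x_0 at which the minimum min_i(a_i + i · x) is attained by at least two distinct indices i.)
Roots: {-7, -5, 3, 5}

Each tropical root is a break point of the lower envelope of the lines y = a_i + i · x (there are 5 lines, with slopes 0, 1, ..., 4). Only the lines that attain the minimum somewhere contribute to roots; other lines are dominated. Here the surviving (envelope) indices are i = 4, i = 3, i = 2, i = 1, i = 0.
Intersections between consecutive envelope lines give the roots: for adjacent envelope indices i < j the intersection is x = (a_i − a_j) / (j − i). Reading off the sorted break points: {-7, -5, 3, 5}.
Verification: at each break x_0, at least two indices attain the minimum of min_i(a_i + i · x_0).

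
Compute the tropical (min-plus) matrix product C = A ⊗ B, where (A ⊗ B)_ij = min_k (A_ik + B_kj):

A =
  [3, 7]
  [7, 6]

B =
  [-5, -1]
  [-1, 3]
A ⊗ B =
  [-2, 2]
  [2, 6]

Apply the min-plus product entry-by-entry:
  C[0][0] = min over k of (A[0][0] + B[0][0] = 3 + -5 = -2, A[0][1] + B[1][0] = 7 + -1 = 6) = -2 (attained at k = 0)
  C[0][1] = min over k of (A[0][0] + B[0][1] = 3 + -1 = 2, A[0][1] + B[1][1] = 7 + 3 = 10) = 2 (attained at k = 0)
  C[1][0] = min over k of (A[1][0] + B[0][0] = 7 + -5 = 2, A[1][1] + B[1][0] = 6 + -1 = 5) = 2 (attained at k = 0)
  C[1][1] = min over k of (A[1][0] + B[0][1] = 7 + -1 = 6, A[1][1] + B[1][1] = 6 + 3 = 9) = 6 (attained at k = 0)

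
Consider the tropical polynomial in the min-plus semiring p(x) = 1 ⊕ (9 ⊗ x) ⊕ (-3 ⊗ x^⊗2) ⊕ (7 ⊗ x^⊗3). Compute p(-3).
p(-3) = -9

A tropical monomial a ⊗ x^⊗i evaluates to a + i · x. Evaluating each term at x = -3:
  Term 0 contributes 1 + 0 · -3 = 1
  Term 1 contributes 9 + 1 · -3 = 6
  Term 2 contributes -3 + 2 · -3 = -9
  Term 3 contributes 7 + 3 · -3 = -2
p(-3) = ⊕ of these = min[1, 6, -9, -2] = -9.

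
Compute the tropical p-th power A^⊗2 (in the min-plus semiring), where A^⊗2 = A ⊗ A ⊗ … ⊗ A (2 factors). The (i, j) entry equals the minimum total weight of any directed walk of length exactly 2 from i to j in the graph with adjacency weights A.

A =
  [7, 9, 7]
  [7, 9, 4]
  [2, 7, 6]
A^⊗2 =
  [9, 14, 13]
  [6, 11, 10]
  [8, 11, 9]

Each entry (A^⊗2)_ij equals the minimum over all length-2 walks i = v_0 → v_1 → … → v_2 = j of Σ_t A[v_t][v_{t+1}]. For example, for (i, j) = (0, 2) we minimise over 3 possible intermediate vertex sequences; the minimum is 13, attained along the walk 0 → 1 → 2.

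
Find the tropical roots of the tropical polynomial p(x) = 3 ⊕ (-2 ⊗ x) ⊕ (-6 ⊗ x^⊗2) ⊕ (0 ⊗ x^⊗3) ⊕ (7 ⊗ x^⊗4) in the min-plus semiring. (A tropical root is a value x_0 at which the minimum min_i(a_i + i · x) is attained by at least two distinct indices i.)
Roots: {-7, -6, 4, 5}

Each tropical root is a break point of the lower envelope of the lines y = a_i + i · x (there are 5 lines, with slopes 0, 1, ..., 4). Only the lines that attain the minimum somewhere contribute to roots; other lines are dominated. Here the surviving (envelope) indices are i = 4, i = 3, i = 2, i = 1, i = 0.
Intersections between consecutive envelope lines give the roots: for adjacent envelope indices i < j the intersection is x = (a_i − a_j) / (j − i). Reading off the sorted break points: {-7, -6, 4, 5}.
Verification: at each break x_0, at least two indices attain the minimum of min_i(a_i + i · x_0).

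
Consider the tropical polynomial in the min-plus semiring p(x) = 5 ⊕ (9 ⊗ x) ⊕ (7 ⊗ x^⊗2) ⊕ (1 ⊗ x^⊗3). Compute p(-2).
p(-2) = -5

A tropical monomial a ⊗ x^⊗i evaluates to a + i · x. Evaluating each term at x = -2:
  Term 0 contributes 5 + 0 · -2 = 5
  Term 1 contributes 9 + 1 · -2 = 7
  Term 2 contributes 7 + 2 · -2 = 3
  Term 3 contributes 1 + 3 · -2 = -5
p(-2) = ⊕ of these = min[5, 7, 3, -5] = -5.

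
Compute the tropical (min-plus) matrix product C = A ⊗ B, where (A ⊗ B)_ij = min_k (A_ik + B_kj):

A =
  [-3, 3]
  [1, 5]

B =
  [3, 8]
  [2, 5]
A ⊗ B =
  [0, 5]
  [4, 9]

Apply the min-plus product entry-by-entry:
  C[0][0] = min over k of (A[0][0] + B[0][0] = -3 + 3 = 0, A[0][1] + B[1][0] = 3 + 2 = 5) = 0 (attained at k = 0)
  C[0][1] = min over k of (A[0][0] + B[0][1] = -3 + 8 = 5, A[0][1] + B[1][1] = 3 + 5 = 8) = 5 (attained at k = 0)
  C[1][0] = min over k of (A[1][0] + B[0][0] = 1 + 3 = 4, A[1][1] + B[1][0] = 5 + 2 = 7) = 4 (attained at k = 0)
  C[1][1] = min over k of (A[1][0] + B[0][1] = 1 + 8 = 9, A[1][1] + B[1][1] = 5 + 5 = 10) = 9 (attained at k = 0)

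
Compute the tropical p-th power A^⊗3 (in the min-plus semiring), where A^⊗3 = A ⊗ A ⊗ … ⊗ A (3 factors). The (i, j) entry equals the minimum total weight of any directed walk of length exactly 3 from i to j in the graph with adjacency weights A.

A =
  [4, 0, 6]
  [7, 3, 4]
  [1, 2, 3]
A^⊗3 =
  [5, 6, 7]
  [8, 5, 10]
  [7, 4, 5]

Each entry (A^⊗3)_ij equals the minimum over all length-3 walks i = v_0 → v_1 → … → v_3 = j of Σ_t A[v_t][v_{t+1}]. For example, for (i, j) = (0, 2) we minimise over 9 possible intermediate vertex sequences; the minimum is 7, attained along the walk 0 → 1 → 1 → 2.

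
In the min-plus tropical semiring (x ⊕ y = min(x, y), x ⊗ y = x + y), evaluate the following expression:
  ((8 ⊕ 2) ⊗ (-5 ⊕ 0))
((8 ⊕ 2) ⊗ (-5 ⊕ 0)) = -3

Expand innermost to outermost. Recall ⊕ takes the minimum of its arguments and ⊗ takes their sum. Working out the expression ((8 ⊕ 2) ⊗ (-5 ⊕ 0)) gives -3.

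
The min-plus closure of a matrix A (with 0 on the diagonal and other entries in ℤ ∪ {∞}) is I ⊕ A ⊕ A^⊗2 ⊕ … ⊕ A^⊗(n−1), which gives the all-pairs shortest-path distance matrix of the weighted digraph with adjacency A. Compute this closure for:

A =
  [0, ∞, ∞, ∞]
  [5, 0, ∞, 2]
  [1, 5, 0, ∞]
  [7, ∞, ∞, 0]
Closure =
  [0, ∞, ∞, ∞]
  [5, 0, ∞, 2]
  [1, 5, 0, 7]
  [7, ∞, ∞, 0]

This is the Floyd-Warshall all-pairs shortest-path computation. For each intermediate vertex k = 0, 1, …, 3, update dist[i][j] ← min(dist[i][j], dist[i][k] + dist[k][j]). The final matrix gives, for each (i, j), the minimum total weight of any directed path from i to j (possibly empty when i = j).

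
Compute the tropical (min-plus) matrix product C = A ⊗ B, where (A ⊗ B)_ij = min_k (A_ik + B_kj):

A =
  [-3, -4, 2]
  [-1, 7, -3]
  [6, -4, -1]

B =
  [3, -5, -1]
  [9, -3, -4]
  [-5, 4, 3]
A ⊗ B =
  [-3, -8, -8]
  [-8, -6, -2]
  [-6, -7, -8]

Apply the min-plus product entry-by-entry:
  C[0][0] = min over k of (A[0][0] + B[0][0] = -3 + 3 = 0, A[0][1] + B[1][0] = -4 + 9 = 5, A[0][2] + B[2][0] = 2 + -5 = -3) = -3 (attained at k = 2)
  C[0][1] = min over k of (A[0][0] + B[0][1] = -3 + -5 = -8, A[0][1] + B[1][1] = -4 + -3 = -7, A[0][2] + B[2][1] = 2 + 4 = 6) = -8 (attained at k = 0)
  C[0][2] = min over k of (A[0][0] + B[0][2] = -3 + -1 = -4, A[0][1] + B[1][2] = -4 + -4 = -8, A[0][2] + B[2][2] = 2 + 3 = 5) = -8 (attained at k = 1)
  C[1][0] = min over k of (A[1][0] + B[0][0] = -1 + 3 = 2, A[1][1] + B[1][0] = 7 + 9 = 16, A[1][2] + B[2][0] = -3 + -5 = -8) = -8 (attained at k = 2)
  C[1][1] = min over k of (A[1][0] + B[0][1] = -1 + -5 = -6, A[1][1] + B[1][1] = 7 + -3 = 4, A[1][2] + B[2][1] = -3 + 4 = 1) = -6 (attained at k = 0)
  C[1][2] = min over k of (A[1][0] + B[0][2] = -1 + -1 = -2, A[1][1] + B[1][2] = 7 + -4 = 3, A[1][2] + B[2][2] = -3 + 3 = 0) = -2 (attained at k = 0)
  C[2][0] = min over k of (A[2][0] + B[0][0] = 6 + 3 = 9, A[2][1] + B[1][0] = -4 + 9 = 5, A[2][2] + B[2][0] = -1 + -5 = -6) = -6 (attained at k = 2)
  C[2][1] = min over k of (A[2][0] + B[0][1] = 6 + -5 = 1, A[2][1] + B[1][1] = -4 + -3 = -7, A[2][2] + B[2][1] = -1 + 4 = 3) = -7 (attained at k = 1)
  C[2][2] = min over k of (A[2][0] + B[0][2] = 6 + -1 = 5, A[2][1] + B[1][2] = -4 + -4 = -8, A[2][2] + B[2][2] = -1 + 3 = 2) = -8 (attained at k = 1)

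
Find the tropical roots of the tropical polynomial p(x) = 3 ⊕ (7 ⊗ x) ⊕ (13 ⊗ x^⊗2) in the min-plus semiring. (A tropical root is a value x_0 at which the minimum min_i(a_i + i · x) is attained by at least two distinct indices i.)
Roots: {-6, -4}

Each tropical root is a break point of the lower envelope of the lines y = a_i + i · x (there are 3 lines, with slopes 0, 1, ..., 2). Only the lines that attain the minimum somewhere contribute to roots; other lines are dominated. Here the surviving (envelope) indices are i = 2, i = 1, i = 0.
Intersections between consecutive envelope lines give the roots: for adjacent envelope indices i < j the intersection is x = (a_i − a_j) / (j − i). Reading off the sorted break points: {-6, -4}.
Verification: at each break x_0, at least two indices attain the minimum of min_i(a_i + i · x_0).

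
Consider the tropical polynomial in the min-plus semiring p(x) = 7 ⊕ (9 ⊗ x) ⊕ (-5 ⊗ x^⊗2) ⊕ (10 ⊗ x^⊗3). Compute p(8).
p(8) = 7

A tropical monomial a ⊗ x^⊗i evaluates to a + i · x. Evaluating each term at x = 8:
  Term 0 contributes 7 + 0 · 8 = 7
  Term 1 contributes 9 + 1 · 8 = 17
  Term 2 contributes -5 + 2 · 8 = 11
  Term 3 contributes 10 + 3 · 8 = 34
p(8) = ⊕ of these = min[7, 17, 11, 34] = 7.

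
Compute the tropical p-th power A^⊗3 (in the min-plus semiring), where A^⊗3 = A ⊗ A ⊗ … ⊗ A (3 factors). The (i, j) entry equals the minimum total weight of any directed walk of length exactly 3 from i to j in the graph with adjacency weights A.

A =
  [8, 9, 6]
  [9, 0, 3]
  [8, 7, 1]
A^⊗3 =
  [15, 9, 8]
  [9, 0, 3]
  [10, 7, 3]

Each entry (A^⊗3)_ij equals the minimum over all length-3 walks i = v_0 → v_1 → … → v_3 = j of Σ_t A[v_t][v_{t+1}]. For example, for (i, j) = (0, 2) we minimise over 9 possible intermediate vertex sequences; the minimum is 8, attained along the walk 0 → 2 → 2 → 2.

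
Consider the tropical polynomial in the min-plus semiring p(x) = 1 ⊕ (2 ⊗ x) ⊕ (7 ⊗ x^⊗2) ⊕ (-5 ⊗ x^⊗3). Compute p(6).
p(6) = 1

A tropical monomial a ⊗ x^⊗i evaluates to a + i · x. Evaluating each term at x = 6:
  Term 0 contributes 1 + 0 · 6 = 1
  Term 1 contributes 2 + 1 · 6 = 8
  Term 2 contributes 7 + 2 · 6 = 19
  Term 3 contributes -5 + 3 · 6 = 13
p(6) = ⊕ of these = min[1, 8, 19, 13] = 1.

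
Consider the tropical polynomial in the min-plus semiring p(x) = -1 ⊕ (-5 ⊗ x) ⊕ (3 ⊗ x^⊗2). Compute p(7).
p(7) = -1

A tropical monomial a ⊗ x^⊗i evaluates to a + i · x. Evaluating each term at x = 7:
  Term 0 contributes -1 + 0 · 7 = -1
  Term 1 contributes -5 + 1 · 7 = 2
  Term 2 contributes 3 + 2 · 7 = 17
p(7) = ⊕ of these = min[-1, 2, 17] = -1.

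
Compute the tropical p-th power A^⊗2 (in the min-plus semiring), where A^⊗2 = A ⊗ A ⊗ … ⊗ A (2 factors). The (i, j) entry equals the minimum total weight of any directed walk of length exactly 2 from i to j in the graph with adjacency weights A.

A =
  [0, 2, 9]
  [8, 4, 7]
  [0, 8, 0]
A^⊗2 =
  [0, 2, 9]
  [7, 8, 7]
  [0, 2, 0]

Each entry (A^⊗2)_ij equals the minimum over all length-2 walks i = v_0 → v_1 → … → v_2 = j of Σ_t A[v_t][v_{t+1}]. For example, for (i, j) = (0, 2) we minimise over 3 possible intermediate vertex sequences; the minimum is 9, attained along the walk 0 → 0 → 2.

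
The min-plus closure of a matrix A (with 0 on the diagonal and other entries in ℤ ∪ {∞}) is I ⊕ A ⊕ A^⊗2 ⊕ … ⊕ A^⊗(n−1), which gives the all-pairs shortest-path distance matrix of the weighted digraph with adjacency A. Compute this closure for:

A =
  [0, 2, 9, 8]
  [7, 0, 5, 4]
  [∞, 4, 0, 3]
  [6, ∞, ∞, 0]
Closure =
  [0, 2, 7, 6]
  [7, 0, 5, 4]
  [9, 4, 0, 3]
  [6, 8, 13, 0]

This is the Floyd-Warshall all-pairs shortest-path computation. For each intermediate vertex k = 0, 1, …, 3, update dist[i][j] ← min(dist[i][j], dist[i][k] + dist[k][j]). The final matrix gives, for each (i, j), the minimum total weight of any directed path from i to j (possibly empty when i = j).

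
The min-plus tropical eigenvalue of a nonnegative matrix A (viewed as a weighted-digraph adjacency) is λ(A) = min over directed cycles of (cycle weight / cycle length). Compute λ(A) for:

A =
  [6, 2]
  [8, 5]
λ(A) = 5

Enumerate directed cycles and compute their means (weight / length). Sample:
  cycle 0 → 0: weight = 6, length = 1, mean = 6/1 ≈ 6.000
  cycle 1 → 1: weight = 5, length = 1, mean = 5/1 ≈ 5.000
  cycle 0 → 1 → 0: weight = 10, length = 2, mean = 10/2 ≈ 5.000
  cycle 1 → 0 → 1: weight = 10, length = 2, mean = 10/2 ≈ 5.000
Minimum mean = 5.000, attained e.g. along the cycle 1 → 1 with weight 5 and length 1. So λ(A) = 5/1 = 5.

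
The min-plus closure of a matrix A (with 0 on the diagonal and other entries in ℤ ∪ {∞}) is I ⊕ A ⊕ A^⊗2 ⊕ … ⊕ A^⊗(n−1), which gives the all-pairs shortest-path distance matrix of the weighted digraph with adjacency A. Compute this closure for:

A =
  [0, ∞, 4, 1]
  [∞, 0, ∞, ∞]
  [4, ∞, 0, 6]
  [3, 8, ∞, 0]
Closure =
  [0, 9, 4, 1]
  [∞, 0, ∞, ∞]
  [4, 13, 0, 5]
  [3, 8, 7, 0]

This is the Floyd-Warshall all-pairs shortest-path computation. For each intermediate vertex k = 0, 1, …, 3, update dist[i][j] ← min(dist[i][j], dist[i][k] + dist[k][j]). The final matrix gives, for each (i, j), the minimum total weight of any directed path from i to j (possibly empty when i = j).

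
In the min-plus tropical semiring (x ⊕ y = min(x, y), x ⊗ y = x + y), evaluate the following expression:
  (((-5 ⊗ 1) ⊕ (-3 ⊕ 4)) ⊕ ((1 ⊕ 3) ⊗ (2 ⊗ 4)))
(((-5 ⊗ 1) ⊕ (-3 ⊕ 4)) ⊕ ((1 ⊕ 3) ⊗ (2 ⊗ 4))) = -4

Expand innermost to outermost. Recall ⊕ takes the minimum of its arguments and ⊗ takes their sum. Working out the expression (((-5 ⊗ 1) ⊕ (-3 ⊕ 4)) ⊕ ((1 ⊕ 3) ⊗ (2 ⊗ 4))) gives -4.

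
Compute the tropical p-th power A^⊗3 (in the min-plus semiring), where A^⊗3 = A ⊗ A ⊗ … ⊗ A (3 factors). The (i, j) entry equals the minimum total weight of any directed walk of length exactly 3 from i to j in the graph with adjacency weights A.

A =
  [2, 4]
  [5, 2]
A^⊗3 =
  [6, 8]
  [9, 6]

Each entry (A^⊗3)_ij equals the minimum over all length-3 walks i = v_0 → v_1 → … → v_3 = j of Σ_t A[v_t][v_{t+1}]. For example, for (i, j) = (0, 1) we minimise over 4 possible intermediate vertex sequences; the minimum is 8, attained along the walk 0 → 0 → 0 → 1.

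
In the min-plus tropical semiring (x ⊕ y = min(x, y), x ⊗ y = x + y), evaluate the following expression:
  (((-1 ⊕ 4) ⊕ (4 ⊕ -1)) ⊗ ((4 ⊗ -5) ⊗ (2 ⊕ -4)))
(((-1 ⊕ 4) ⊕ (4 ⊕ -1)) ⊗ ((4 ⊗ -5) ⊗ (2 ⊕ -4))) = -6

Expand innermost to outermost. Recall ⊕ takes the minimum of its arguments and ⊗ takes their sum. Working out the expression (((-1 ⊕ 4) ⊕ (4 ⊕ -1)) ⊗ ((4 ⊗ -5) ⊗ (2 ⊕ -4))) gives -6.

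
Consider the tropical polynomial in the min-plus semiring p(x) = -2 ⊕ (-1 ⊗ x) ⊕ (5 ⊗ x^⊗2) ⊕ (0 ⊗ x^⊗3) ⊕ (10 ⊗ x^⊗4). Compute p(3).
p(3) = -2

A tropical monomial a ⊗ x^⊗i evaluates to a + i · x. Evaluating each term at x = 3:
  Term 0 contributes -2 + 0 · 3 = -2
  Term 1 contributes -1 + 1 · 3 = 2
  Term 2 contributes 5 + 2 · 3 = 11
  Term 3 contributes 0 + 3 · 3 = 9
  Term 4 contributes 10 + 4 · 3 = 22
p(3) = ⊕ of these = min[-2, 2, 11, 9, 22] = -2.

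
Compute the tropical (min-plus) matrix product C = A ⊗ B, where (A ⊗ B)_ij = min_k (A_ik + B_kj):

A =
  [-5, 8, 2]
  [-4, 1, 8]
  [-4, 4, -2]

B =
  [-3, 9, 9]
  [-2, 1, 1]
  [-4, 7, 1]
A ⊗ B =
  [-8, 4, 3]
  [-7, 2, 2]
  [-7, 5, -1]

Apply the min-plus product entry-by-entry:
  C[0][0] = min over k of (A[0][0] + B[0][0] = -5 + -3 = -8, A[0][1] + B[1][0] = 8 + -2 = 6, A[0][2] + B[2][0] = 2 + -4 = -2) = -8 (attained at k = 0)
  C[0][1] = min over k of (A[0][0] + B[0][1] = -5 + 9 = 4, A[0][1] + B[1][1] = 8 + 1 = 9, A[0][2] + B[2][1] = 2 + 7 = 9) = 4 (attained at k = 0)
  C[0][2] = min over k of (A[0][0] + B[0][2] = -5 + 9 = 4, A[0][1] + B[1][2] = 8 + 1 = 9, A[0][2] + B[2][2] = 2 + 1 = 3) = 3 (attained at k = 2)
  C[1][0] = min over k of (A[1][0] + B[0][0] = -4 + -3 = -7, A[1][1] + B[1][0] = 1 + -2 = -1, A[1][2] + B[2][0] = 8 + -4 = 4) = -7 (attained at k = 0)
  C[1][1] = min over k of (A[1][0] + B[0][1] = -4 + 9 = 5, A[1][1] + B[1][1] = 1 + 1 = 2, A[1][2] + B[2][1] = 8 + 7 = 15) = 2 (attained at k = 1)
  C[1][2] = min over k of (A[1][0] + B[0][2] = -4 + 9 = 5, A[1][1] + B[1][2] = 1 + 1 = 2, A[1][2] + B[2][2] = 8 + 1 = 9) = 2 (attained at k = 1)
  C[2][0] = min over k of (A[2][0] + B[0][0] = -4 + -3 = -7, A[2][1] + B[1][0] = 4 + -2 = 2, A[2][2] + B[2][0] = -2 + -4 = -6) = -7 (attained at k = 0)
  C[2][1] = min over k of (A[2][0] + B[0][1] = -4 + 9 = 5, A[2][1] + B[1][1] = 4 + 1 = 5, A[2][2] + B[2][1] = -2 + 7 = 5) = 5 (attained at k = 0)
  C[2][2] = min over k of (A[2][0] + B[0][2] = -4 + 9 = 5, A[2][1] + B[1][2] = 4 + 1 = 5, A[2][2] + B[2][2] = -2 + 1 = -1) = -1 (attained at k = 2)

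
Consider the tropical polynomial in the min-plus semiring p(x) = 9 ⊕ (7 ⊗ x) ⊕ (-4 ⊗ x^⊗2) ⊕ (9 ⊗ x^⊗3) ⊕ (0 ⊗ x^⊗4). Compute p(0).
p(0) = -4

A tropical monomial a ⊗ x^⊗i evaluates to a + i · x. Evaluating each term at x = 0:
  Term 0 contributes 9 + 0 · 0 = 9
  Term 1 contributes 7 + 1 · 0 = 7
  Term 2 contributes -4 + 2 · 0 = -4
  Term 3 contributes 9 + 3 · 0 = 9
  Term 4 contributes 0 + 4 · 0 = 0
p(0) = ⊕ of these = min[9, 7, -4, 9, 0] = -4.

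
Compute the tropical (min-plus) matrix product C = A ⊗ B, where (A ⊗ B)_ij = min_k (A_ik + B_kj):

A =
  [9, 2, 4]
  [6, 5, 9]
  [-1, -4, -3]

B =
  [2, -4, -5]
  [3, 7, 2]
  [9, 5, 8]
A ⊗ B =
  [5, 5, 4]
  [8, 2, 1]
  [-1, -5, -6]

Apply the min-plus product entry-by-entry:
  C[0][0] = min over k of (A[0][0] + B[0][0] = 9 + 2 = 11, A[0][1] + B[1][0] = 2 + 3 = 5, A[0][2] + B[2][0] = 4 + 9 = 13) = 5 (attained at k = 1)
  C[0][1] = min over k of (A[0][0] + B[0][1] = 9 + -4 = 5, A[0][1] + B[1][1] = 2 + 7 = 9, A[0][2] + B[2][1] = 4 + 5 = 9) = 5 (attained at k = 0)
  C[0][2] = min over k of (A[0][0] + B[0][2] = 9 + -5 = 4, A[0][1] + B[1][2] = 2 + 2 = 4, A[0][2] + B[2][2] = 4 + 8 = 12) = 4 (attained at k = 0)
  C[1][0] = min over k of (A[1][0] + B[0][0] = 6 + 2 = 8, A[1][1] + B[1][0] = 5 + 3 = 8, A[1][2] + B[2][0] = 9 + 9 = 18) = 8 (attained at k = 0)
  C[1][1] = min over k of (A[1][0] + B[0][1] = 6 + -4 = 2, A[1][1] + B[1][1] = 5 + 7 = 12, A[1][2] + B[2][1] = 9 + 5 = 14) = 2 (attained at k = 0)
  C[1][2] = min over k of (A[1][0] + B[0][2] = 6 + -5 = 1, A[1][1] + B[1][2] = 5 + 2 = 7, A[1][2] + B[2][2] = 9 + 8 = 17) = 1 (attained at k = 0)
  C[2][0] = min over k of (A[2][0] + B[0][0] = -1 + 2 = 1, A[2][1] + B[1][0] = -4 + 3 = -1, A[2][2] + B[2][0] = -3 + 9 = 6) = -1 (attained at k = 1)
  C[2][1] = min over k of (A[2][0] + B[0][1] = -1 + -4 = -5, A[2][1] + B[1][1] = -4 + 7 = 3, A[2][2] + B[2][1] = -3 + 5 = 2) = -5 (attained at k = 0)
  C[2][2] = min over k of (A[2][0] + B[0][2] = -1 + -5 = -6, A[2][1] + B[1][2] = -4 + 2 = -2, A[2][2] + B[2][2] = -3 + 8 = 5) = -6 (attained at k = 0)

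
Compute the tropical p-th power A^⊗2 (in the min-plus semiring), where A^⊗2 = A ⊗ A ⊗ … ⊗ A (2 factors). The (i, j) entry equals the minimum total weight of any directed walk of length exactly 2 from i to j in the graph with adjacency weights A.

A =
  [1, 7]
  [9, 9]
A^⊗2 =
  [2, 8]
  [10, 16]

Each entry (A^⊗2)_ij equals the minimum over all length-2 walks i = v_0 → v_1 → … → v_2 = j of Σ_t A[v_t][v_{t+1}]. For example, for (i, j) = (0, 1) we minimise over 2 possible intermediate vertex sequences; the minimum is 8, attained along the walk 0 → 0 → 1.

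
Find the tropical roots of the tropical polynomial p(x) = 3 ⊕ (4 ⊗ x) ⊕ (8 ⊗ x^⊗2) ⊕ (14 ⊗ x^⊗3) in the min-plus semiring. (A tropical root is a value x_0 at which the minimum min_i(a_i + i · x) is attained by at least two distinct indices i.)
Roots: {-6, -4, -1}

Each tropical root is a break point of the lower envelope of the lines y = a_i + i · x (there are 4 lines, with slopes 0, 1, ..., 3). Only the lines that attain the minimum somewhere contribute to roots; other lines are dominated. Here the surviving (envelope) indices are i = 3, i = 2, i = 1, i = 0.
Intersections between consecutive envelope lines give the roots: for adjacent envelope indices i < j the intersection is x = (a_i − a_j) / (j − i). Reading off the sorted break points: {-6, -4, -1}.
Verification: at each break x_0, at least two indices attain the minimum of min_i(a_i + i · x_0).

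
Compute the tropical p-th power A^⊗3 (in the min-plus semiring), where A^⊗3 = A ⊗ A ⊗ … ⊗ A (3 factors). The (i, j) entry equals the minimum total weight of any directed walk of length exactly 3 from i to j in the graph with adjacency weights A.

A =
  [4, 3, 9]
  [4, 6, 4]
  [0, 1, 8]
A^⊗3 =
  [7, 8, 11]
  [8, 7, 9]
  [5, 6, 7]

Each entry (A^⊗3)_ij equals the minimum over all length-3 walks i = v_0 → v_1 → … → v_3 = j of Σ_t A[v_t][v_{t+1}]. For example, for (i, j) = (0, 2) we minimise over 9 possible intermediate vertex sequences; the minimum is 11, attained along the walk 0 → 0 → 1 → 2.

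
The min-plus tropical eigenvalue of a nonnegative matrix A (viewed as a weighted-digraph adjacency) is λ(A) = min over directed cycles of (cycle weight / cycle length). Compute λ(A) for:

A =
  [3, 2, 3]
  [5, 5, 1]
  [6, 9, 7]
λ(A) = 3

Enumerate directed cycles and compute their means (weight / length). Sample:
  cycle 0 → 0: weight = 3, length = 1, mean = 3/1 ≈ 3.000
  cycle 1 → 1: weight = 5, length = 1, mean = 5/1 ≈ 5.000
  cycle 2 → 2: weight = 7, length = 1, mean = 7/1 ≈ 7.000
  cycle 0 → 1 → 0: weight = 7, length = 2, mean = 7/2 ≈ 3.500
  cycle 0 → 2 → 0: weight = 9, length = 2, mean = 9/2 ≈ 4.500
  cycle 1 → 0 → 1: weight = 7, length = 2, mean = 7/2 ≈ 3.500
Minimum mean = 3.000, attained e.g. along the cycle 0 → 0 with weight 3 and length 1. So λ(A) = 3/1 = 3.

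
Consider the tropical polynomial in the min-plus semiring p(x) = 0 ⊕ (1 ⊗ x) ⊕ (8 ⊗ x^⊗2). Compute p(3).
p(3) = 0

A tropical monomial a ⊗ x^⊗i evaluates to a + i · x. Evaluating each term at x = 3:
  Term 0 contributes 0 + 0 · 3 = 0
  Term 1 contributes 1 + 1 · 3 = 4
  Term 2 contributes 8 + 2 · 3 = 14
p(3) = ⊕ of these = min[0, 4, 14] = 0.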